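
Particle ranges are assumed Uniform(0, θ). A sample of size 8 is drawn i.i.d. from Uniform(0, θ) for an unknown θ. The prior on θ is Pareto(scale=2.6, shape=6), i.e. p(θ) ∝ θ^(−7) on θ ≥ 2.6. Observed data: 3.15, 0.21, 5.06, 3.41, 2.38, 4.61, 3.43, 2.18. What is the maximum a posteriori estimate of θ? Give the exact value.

θ̂_MAP = 5.06

The Uniform(0, θ) likelihood is θ^(−n) for θ ≥ max(xᵢ), zero otherwise. Here max(xᵢ) = 5.06.
Posterior ∝ θ^(−7) · θ^(−8) = θ^(−15) on θ ≥ max(2.6, 5.06) = 5.06.
This density is strictly decreasing in θ, so the posterior mode lies at the lower boundary of the support.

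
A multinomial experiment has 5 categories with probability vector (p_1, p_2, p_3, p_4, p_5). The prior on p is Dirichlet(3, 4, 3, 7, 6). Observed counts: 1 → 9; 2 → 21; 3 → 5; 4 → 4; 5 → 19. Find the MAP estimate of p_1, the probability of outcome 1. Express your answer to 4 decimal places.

MAP estimate: 0.1447

The posterior is Dirichlet(αᵢ + nᵢ) = Dirichlet(12, 25, 8, 11, 25).
For a Dirichlet(a₁,…,a_K) with all aᵢ > 1, the mode has j-th component (aⱼ − 1)/(Σaᵢ − K).
Here Σaᵢ = 81 and K = 5, so p_1 = (12 − 1)/(81 − 5) = 11/76 ≈ 0.1447.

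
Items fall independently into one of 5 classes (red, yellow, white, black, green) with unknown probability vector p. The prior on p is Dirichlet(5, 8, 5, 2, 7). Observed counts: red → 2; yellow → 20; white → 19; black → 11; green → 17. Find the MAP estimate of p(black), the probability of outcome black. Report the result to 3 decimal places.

The posterior is Dirichlet(αᵢ + nᵢ) = Dirichlet(7, 28, 24, 13, 24).
For a Dirichlet(a₁,…,a_K) with all aᵢ > 1, the mode has j-th component (aⱼ − 1)/(Σaᵢ − K).
Here Σaᵢ = 96 and K = 5, so p(black) = (13 − 1)/(96 − 5) = 12/91 ≈ 0.132.

MAP estimate of p(black) = 0.132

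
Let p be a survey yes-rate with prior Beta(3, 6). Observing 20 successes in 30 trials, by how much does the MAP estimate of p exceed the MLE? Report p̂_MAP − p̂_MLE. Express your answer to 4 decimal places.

Posterior is Beta(23, 16); MAP = (23−1)/(39−2) = 22/37 ≈ 0.59459.
MLE ignores the prior: p̂_MLE = k/n = 20/30 ≈ 0.66667.
Difference = 22/37 − 20/30 = -8/111 ≈ -0.0721.

MAP − MLE = -0.0721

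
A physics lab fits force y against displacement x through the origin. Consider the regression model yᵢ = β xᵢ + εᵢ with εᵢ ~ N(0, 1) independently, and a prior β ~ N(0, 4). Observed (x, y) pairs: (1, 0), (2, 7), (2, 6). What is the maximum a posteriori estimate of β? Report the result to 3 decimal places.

log p(β | y) = −Σ(yᵢ − βxᵢ)²/(2·1) − β²/(2·4) + const.
Setting the derivative to zero: Σxᵢ(yᵢ − βxᵢ)/1 − β/4 = 0, so β = Σxᵢyᵢ / (Σxᵢ² + σ²/τ²).
Σxᵢyᵢ = 1·0 + 2·7 + 2·6 = 26; Σxᵢ² = 9; σ²/τ² = 0.25.
β̂_MAP = 26 / (9 + 0.25) = 26/9.25 ≈ 2.811.

β̂_MAP = 2.811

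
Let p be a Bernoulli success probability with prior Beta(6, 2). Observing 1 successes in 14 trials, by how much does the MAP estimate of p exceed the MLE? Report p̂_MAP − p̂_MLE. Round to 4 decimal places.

Posterior is Beta(7, 15); MAP = (7−1)/(22−2) = 6/20 ≈ 0.30000.
MLE ignores the prior: p̂_MLE = k/n = 1/14 ≈ 0.07143.
Difference = 6/20 − 1/14 = 8/35 ≈ 0.2286.

MAP − MLE = 0.2286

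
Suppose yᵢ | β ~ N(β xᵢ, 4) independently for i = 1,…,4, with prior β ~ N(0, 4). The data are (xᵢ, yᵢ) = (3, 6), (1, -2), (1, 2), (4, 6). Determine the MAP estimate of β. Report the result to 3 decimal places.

log p(β | y) = −Σ(yᵢ − βxᵢ)²/(2·4) − β²/(2·4) + const.
Setting the derivative to zero: Σxᵢ(yᵢ − βxᵢ)/4 − β/4 = 0, so β = Σxᵢyᵢ / (Σxᵢ² + σ²/τ²).
Σxᵢyᵢ = 3·6 + 1·(-2) + 1·2 + 4·6 = 42; Σxᵢ² = 27; σ²/τ² = 1.
β̂_MAP = 42 / (27 + 1) = 42/28 ≈ 1.500.

β̂_MAP = 1.500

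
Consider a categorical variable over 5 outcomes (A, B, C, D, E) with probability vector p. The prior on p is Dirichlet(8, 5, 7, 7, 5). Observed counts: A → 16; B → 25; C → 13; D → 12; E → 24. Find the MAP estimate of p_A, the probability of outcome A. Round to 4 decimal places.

MAP estimate of p_A = 0.1966

The posterior is Dirichlet(αᵢ + nᵢ) = Dirichlet(24, 30, 20, 19, 29).
For a Dirichlet(a₁,…,a_K) with all aᵢ > 1, the mode has j-th component (aⱼ − 1)/(Σaᵢ − K).
Here Σaᵢ = 122 and K = 5, so p_A = (24 − 1)/(122 − 5) = 23/117 ≈ 0.1966.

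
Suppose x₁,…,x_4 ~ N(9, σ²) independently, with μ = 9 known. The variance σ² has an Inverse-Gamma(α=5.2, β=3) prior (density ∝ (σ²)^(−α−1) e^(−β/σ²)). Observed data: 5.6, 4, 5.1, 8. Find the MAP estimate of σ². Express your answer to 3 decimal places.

Sum of squared deviations about the known mean: SS = (5.6−9)² + (4−9)² + (5.1−9)² + (8−9)² = 52.77.
The Normal likelihood contributes (σ²)^(−n/2) exp(−SS/(2σ²)), so the posterior is Inverse-Gamma(α + n/2, β + SS/2) = Inverse-Gamma(7.2, 29.385).
The mode of Inverse-Gamma(a, b) is b/(a+1) = 29.385/8.2 ≈ 3.584.

σ̂²_MAP = 3.584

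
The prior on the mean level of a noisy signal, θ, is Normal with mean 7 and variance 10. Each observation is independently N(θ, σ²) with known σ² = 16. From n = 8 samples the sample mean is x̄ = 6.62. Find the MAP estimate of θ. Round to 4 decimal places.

n = 8, x̄ = 6.62.
For a Normal prior and Normal likelihood with known variance, the posterior is Normal; its mode equals its mean, the precision-weighted average.
Prior precision 1/σ₀² = 1/10 = 0.1; data precision n/σ² = 8/16 = 0.5.
θ̂ = (0.1·7 + 0.5·6.62) / (0.1 + 0.5) = 4.01/0.6 = 401/60 ≈ 6.6833.

θ̂_MAP = 6.6833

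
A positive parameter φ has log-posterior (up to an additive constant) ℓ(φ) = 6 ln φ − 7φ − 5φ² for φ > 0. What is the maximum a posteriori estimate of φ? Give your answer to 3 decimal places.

φ̂_MAP = 0.500

ℓ'(φ) = 6/φ − 7 − 10φ. Setting this to zero and multiplying by φ: 10φ² + 7φ − 6 = 0.
φ = (−7 + √(7² + 4·10·6)) / (2·10) = (−7 + √289) / 20 = (−7 + 17)/20 = 1/2.
ℓ''(φ) = −6/φ² − 10 < 0, confirming a maximum.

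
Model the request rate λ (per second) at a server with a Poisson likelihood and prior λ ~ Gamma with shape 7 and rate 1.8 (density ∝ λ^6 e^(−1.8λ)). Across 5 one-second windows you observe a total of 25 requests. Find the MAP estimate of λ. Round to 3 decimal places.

Σxᵢ = 25, n = 5.
Posterior ∝ λ^6e^(−1.8λ) · λ^25e^(−5λ) = λ^31e^(−6.8λ), i.e. Gamma(shape=32, rate=6.8).
The mode of a Gamma(a, b) with a ≥ 1 (shape–rate) is (a−1)/b = 31/6.8 ≈ 4.559.

λ̂_MAP = 4.559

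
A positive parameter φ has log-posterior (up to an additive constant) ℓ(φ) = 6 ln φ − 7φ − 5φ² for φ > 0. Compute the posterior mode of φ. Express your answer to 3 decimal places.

ℓ'(φ) = 6/φ − 7 − 10φ. Setting this to zero and multiplying by φ: 10φ² + 7φ − 6 = 0.
φ = (−7 + √(7² + 4·10·6)) / (2·10) = (−7 + √289) / 20 = (−7 + 17)/20 = 1/2.
ℓ''(φ) = −6/φ² − 10 < 0, confirming a maximum.

φ̂_MAP = 0.500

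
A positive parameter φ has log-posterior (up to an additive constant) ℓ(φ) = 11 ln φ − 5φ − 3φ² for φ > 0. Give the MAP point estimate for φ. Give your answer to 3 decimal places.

ℓ'(φ) = 11/φ − 5 − 6φ. Setting this to zero and multiplying by φ: 6φ² + 5φ − 11 = 0.
φ = (−5 + √(5² + 4·6·11)) / (2·6) = (−5 + √289) / 12 = (−5 + 17)/12 = 1.
ℓ''(φ) = −11/φ² − 6 < 0, confirming a maximum.

φ̂_MAP = 1.000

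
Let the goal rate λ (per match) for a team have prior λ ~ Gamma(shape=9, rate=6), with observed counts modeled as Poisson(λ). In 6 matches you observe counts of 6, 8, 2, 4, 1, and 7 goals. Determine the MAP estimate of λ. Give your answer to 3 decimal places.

Σxᵢ = 6+8+2+4+1+7 = 28, with n = 6.
Posterior ∝ λ^8e^(−6λ) · λ^28e^(−6λ) = λ^36e^(−12λ), i.e. Gamma(shape=37, rate=12).
The mode of a Gamma(a, b) with a ≥ 1 (shape–rate) is (a−1)/b = 36/12 ≈ 3.000.

λ̂_MAP = 3.000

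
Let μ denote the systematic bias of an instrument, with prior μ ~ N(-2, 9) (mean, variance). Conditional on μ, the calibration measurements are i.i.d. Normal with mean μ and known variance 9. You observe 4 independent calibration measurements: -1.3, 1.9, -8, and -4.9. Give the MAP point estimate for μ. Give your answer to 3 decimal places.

μ̂_MAP = -2.860

n = 4; x̄ = ((-1.3) + 1.9 + (-8) + (-4.9))/4 = -12.3/4 = -3.075.
For a Normal prior and Normal likelihood with known variance, the posterior is Normal; its mode equals its mean, the precision-weighted average.
Prior precision 1/σ₀² = 1/9; data precision n/σ² = 4/9.
μ̂ = ((1/9)·(-2) + (4/9)·(-3.075)) / (1/9 + 4/9) = (-143/90)/(5/9) = -2.860.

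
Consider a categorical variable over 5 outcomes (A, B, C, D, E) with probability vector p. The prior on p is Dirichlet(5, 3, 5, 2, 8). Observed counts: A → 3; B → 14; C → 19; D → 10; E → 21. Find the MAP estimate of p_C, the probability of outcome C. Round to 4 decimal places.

MAP estimate of p_C = 0.2706

The posterior is Dirichlet(αᵢ + nᵢ) = Dirichlet(8, 17, 24, 12, 29).
For a Dirichlet(a₁,…,a_K) with all aᵢ > 1, the mode has j-th component (aⱼ − 1)/(Σaᵢ − K).
Here Σaᵢ = 90 and K = 5, so p_C = (24 − 1)/(90 − 5) = 23/85 ≈ 0.2706.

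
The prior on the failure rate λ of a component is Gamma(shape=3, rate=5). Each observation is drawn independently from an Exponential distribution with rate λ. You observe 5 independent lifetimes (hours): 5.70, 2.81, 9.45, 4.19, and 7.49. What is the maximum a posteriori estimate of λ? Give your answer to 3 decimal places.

The Exponential(rate=λ) likelihood is ∝ λ^n e^(−λΣtᵢ). Here n = 5 and Σtᵢ = 5.70 + 2.81 + 9.45 + 4.19 + 7.49 = 29.64.
Posterior ∝ λ^2e^(−5λ) · λ^5e^(−29.64λ) = λ^7e^(−34.64λ), i.e. Gamma(8, 34.64).
Mode = (a−1)/b = 7/34.64 ≈ 0.202.

λ̂_MAP = 0.202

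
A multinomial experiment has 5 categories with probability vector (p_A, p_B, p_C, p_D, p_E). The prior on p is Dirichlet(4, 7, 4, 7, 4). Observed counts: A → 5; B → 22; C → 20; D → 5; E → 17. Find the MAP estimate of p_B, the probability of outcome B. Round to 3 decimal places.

MAP estimate of p_B = 0.311

The posterior is Dirichlet(αᵢ + nᵢ) = Dirichlet(9, 29, 24, 12, 21).
For a Dirichlet(a₁,…,a_K) with all aᵢ > 1, the mode has j-th component (aⱼ − 1)/(Σaᵢ − K).
Here Σaᵢ = 95 and K = 5, so p_B = (29 − 1)/(95 − 5) = 28/90 ≈ 0.311.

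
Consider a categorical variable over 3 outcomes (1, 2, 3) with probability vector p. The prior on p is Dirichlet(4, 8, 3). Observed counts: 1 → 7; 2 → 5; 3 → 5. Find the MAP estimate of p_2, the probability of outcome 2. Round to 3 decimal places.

MAP estimate: 0.414

The posterior is Dirichlet(αᵢ + nᵢ) = Dirichlet(11, 13, 8).
For a Dirichlet(a₁,…,a_K) with all aᵢ > 1, the mode has j-th component (aⱼ − 1)/(Σaᵢ − K).
Here Σaᵢ = 32 and K = 3, so p_2 = (13 − 1)/(32 − 3) = 12/29 ≈ 0.414.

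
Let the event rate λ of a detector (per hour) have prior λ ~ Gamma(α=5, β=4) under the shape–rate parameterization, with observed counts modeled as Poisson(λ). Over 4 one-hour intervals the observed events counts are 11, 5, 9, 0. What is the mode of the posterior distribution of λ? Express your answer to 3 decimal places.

λ̂_MAP = 3.625

Σxᵢ = 11+5+9+0 = 25, with n = 4.
Posterior ∝ λ^4e^(−4λ) · λ^25e^(−4λ) = λ^29e^(−8λ), i.e. Gamma(shape=30, rate=8).
The mode of a Gamma(a, b) with a ≥ 1 (shape–rate) is (a−1)/b = 29/8 ≈ 3.625.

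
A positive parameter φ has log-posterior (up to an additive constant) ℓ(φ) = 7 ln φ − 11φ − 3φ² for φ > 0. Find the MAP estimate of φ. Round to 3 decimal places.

φ̂_MAP = 0.500

ℓ'(φ) = 7/φ − 11 − 6φ. Setting this to zero and multiplying by φ: 6φ² + 11φ − 7 = 0.
φ = (−11 + √(11² + 4·6·7)) / (2·6) = (−11 + √289) / 12 = (−11 + 17)/12 = 1/2.
ℓ''(φ) = −7/φ² − 6 < 0, confirming a maximum.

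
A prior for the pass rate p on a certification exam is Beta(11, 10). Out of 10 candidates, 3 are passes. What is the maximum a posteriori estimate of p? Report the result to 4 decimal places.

p̂_MAP = 0.4483

Prior: Beta(11, 10).
Data: 3 successes in 10 trials. The binomial likelihood contributes p^3(1−p)^7, so the posterior is Beta(11+3, 10+7) = Beta(14, 17).
For Beta(a, b) with a, b > 1 the mode is (a−1)/(a+b−2) = 13/29 ≈ 0.4483.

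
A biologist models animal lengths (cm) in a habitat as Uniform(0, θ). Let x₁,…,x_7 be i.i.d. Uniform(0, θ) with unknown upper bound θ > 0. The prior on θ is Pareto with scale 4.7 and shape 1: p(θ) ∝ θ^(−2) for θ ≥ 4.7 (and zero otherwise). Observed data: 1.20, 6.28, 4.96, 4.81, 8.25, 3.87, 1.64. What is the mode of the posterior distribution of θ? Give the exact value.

The Uniform(0, θ) likelihood is θ^(−n) for θ ≥ max(xᵢ), zero otherwise. Here max(xᵢ) = 8.25.
Posterior ∝ θ^(−2) · θ^(−7) = θ^(−9) on θ ≥ max(4.7, 8.25) = 8.25.
This density is strictly decreasing in θ, so the posterior mode lies at the lower boundary of the support.

θ̂_MAP = 8.25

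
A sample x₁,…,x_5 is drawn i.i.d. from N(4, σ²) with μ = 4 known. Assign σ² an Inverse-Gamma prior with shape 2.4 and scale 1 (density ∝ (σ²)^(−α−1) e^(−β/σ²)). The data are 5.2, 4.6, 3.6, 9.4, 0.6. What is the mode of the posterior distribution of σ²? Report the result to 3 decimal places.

σ̂²_MAP = 3.786

Sum of squared deviations about the known mean: SS = (5.2−4)² + (4.6−4)² + (3.6−4)² + (9.4−4)² + (0.6−4)² = 42.68.
The Normal likelihood contributes (σ²)^(−n/2) exp(−SS/(2σ²)), so the posterior is Inverse-Gamma(α + n/2, β + SS/2) = Inverse-Gamma(4.9, 22.34).
The mode of Inverse-Gamma(a, b) is b/(a+1) = 22.34/5.9 ≈ 3.786.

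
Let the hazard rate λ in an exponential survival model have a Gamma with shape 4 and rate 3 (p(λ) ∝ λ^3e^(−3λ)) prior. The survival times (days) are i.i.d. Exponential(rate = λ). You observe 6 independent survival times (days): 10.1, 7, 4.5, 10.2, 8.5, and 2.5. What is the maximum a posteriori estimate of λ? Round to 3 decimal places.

λ̂_MAP = 0.197

The Exponential(rate=λ) likelihood is ∝ λ^n e^(−λΣtᵢ). Here n = 6 and Σtᵢ = 10.1 + 7 + 4.5 + 10.2 + 8.5 + 2.5 = 42.8.
Posterior ∝ λ^3e^(−3λ) · λ^6e^(−42.8λ) = λ^9e^(−45.8λ), i.e. Gamma(10, 45.8).
Mode = (a−1)/b = 9/45.8 ≈ 0.197.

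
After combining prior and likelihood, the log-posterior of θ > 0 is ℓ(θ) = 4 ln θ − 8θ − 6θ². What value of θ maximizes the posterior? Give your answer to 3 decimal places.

ℓ'(θ) = 4/θ − 8 − 12θ. Setting this to zero and multiplying by θ: 12θ² + 8θ − 4 = 0.
θ = (−8 + √(8² + 4·12·4)) / (2·12) = (−8 + √256) / 24 = (−8 + 16)/24 = 1/3.
ℓ''(θ) = −4/θ² − 12 < 0, confirming a maximum.

θ̂_MAP = 0.333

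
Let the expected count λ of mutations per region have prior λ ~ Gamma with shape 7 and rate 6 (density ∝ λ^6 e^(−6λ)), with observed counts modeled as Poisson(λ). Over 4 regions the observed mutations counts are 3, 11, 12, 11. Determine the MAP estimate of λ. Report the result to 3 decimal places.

λ̂_MAP = 4.300

Σxᵢ = 3+11+12+11 = 37, with n = 4.
Posterior ∝ λ^6e^(−6λ) · λ^37e^(−4λ) = λ^43e^(−10λ), i.e. Gamma(shape=44, rate=10).
The mode of a Gamma(a, b) with a ≥ 1 (shape–rate) is (a−1)/b = 43/10 ≈ 4.300.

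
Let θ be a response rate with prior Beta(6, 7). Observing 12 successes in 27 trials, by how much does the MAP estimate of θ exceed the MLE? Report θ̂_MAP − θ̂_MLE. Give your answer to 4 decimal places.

MAP − MLE = 0.0029

Posterior is Beta(18, 22); MAP = (18−1)/(40−2) = 17/38 ≈ 0.44737.
MLE ignores the prior: θ̂_MLE = k/n = 12/27 ≈ 0.44444.
Difference = 17/38 − 12/27 = 1/342 ≈ 0.0029.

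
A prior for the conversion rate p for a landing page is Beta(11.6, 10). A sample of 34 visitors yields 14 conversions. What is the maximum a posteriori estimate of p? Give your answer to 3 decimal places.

p̂_MAP = 0.459

Prior: Beta(11.6, 10).
Data: 14 successes in 34 trials. The binomial likelihood contributes p^14(1−p)^20, so the posterior is Beta(11.6+14, 10+20) = Beta(25.6, 30).
For Beta(a, b) with a, b > 1 the mode is (a−1)/(a+b−2) = 24.6/53.6 ≈ 0.459.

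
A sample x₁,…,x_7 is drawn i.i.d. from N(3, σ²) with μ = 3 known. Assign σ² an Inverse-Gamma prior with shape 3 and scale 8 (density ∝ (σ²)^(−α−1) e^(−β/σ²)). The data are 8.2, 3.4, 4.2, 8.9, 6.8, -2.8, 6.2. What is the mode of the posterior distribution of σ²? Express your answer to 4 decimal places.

σ̂²_MAP = 9.1847

Sum of squared deviations about the known mean: SS = (8.2−3)² + (3.4−3)² + (4.2−3)² + (8.9−3)² + (6.8−3)² + (-2.8−3)² + (6.2−3)² = 121.77.
The Normal likelihood contributes (σ²)^(−n/2) exp(−SS/(2σ²)), so the posterior is Inverse-Gamma(α + n/2, β + SS/2) = Inverse-Gamma(6.5, 68.885).
The mode of Inverse-Gamma(a, b) is b/(a+1) = 68.885/7.5 ≈ 9.1847.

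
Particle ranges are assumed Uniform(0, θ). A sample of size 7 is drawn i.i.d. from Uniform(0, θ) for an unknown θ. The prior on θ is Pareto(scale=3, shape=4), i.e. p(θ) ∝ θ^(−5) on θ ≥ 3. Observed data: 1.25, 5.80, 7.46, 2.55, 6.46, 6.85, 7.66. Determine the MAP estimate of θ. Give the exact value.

θ̂_MAP = 7.66

The Uniform(0, θ) likelihood is θ^(−n) for θ ≥ max(xᵢ), zero otherwise. Here max(xᵢ) = 7.66.
Posterior ∝ θ^(−5) · θ^(−7) = θ^(−12) on θ ≥ max(3, 7.66) = 7.66.
This density is strictly decreasing in θ, so the posterior mode lies at the lower boundary of the support.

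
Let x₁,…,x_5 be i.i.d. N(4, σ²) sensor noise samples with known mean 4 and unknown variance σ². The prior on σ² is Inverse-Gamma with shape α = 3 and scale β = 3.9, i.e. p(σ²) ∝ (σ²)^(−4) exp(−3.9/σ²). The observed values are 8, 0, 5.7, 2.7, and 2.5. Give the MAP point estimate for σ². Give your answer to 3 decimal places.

σ̂²_MAP = 3.587

Sum of squared deviations about the known mean: SS = (8−4)² + (0−4)² + (5.7−4)² + (2.7−4)² + (2.5−4)² = 38.83.
The Normal likelihood contributes (σ²)^(−n/2) exp(−SS/(2σ²)), so the posterior is Inverse-Gamma(α + n/2, β + SS/2) = Inverse-Gamma(5.5, 23.315).
The mode of Inverse-Gamma(a, b) is b/(a+1) = 23.315/6.5 ≈ 3.587.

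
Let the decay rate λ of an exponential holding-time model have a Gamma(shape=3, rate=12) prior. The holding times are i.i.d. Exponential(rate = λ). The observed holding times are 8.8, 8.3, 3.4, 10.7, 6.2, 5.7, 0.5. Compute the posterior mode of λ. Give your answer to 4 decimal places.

λ̂_MAP = 0.1619

The Exponential(rate=λ) likelihood is ∝ λ^n e^(−λΣtᵢ). Here n = 7 and Σtᵢ = 8.8 + 8.3 + 3.4 + 10.7 + 6.2 + 5.7 + 0.5 = 43.6.
Posterior ∝ λ^2e^(−12λ) · λ^7e^(−43.6λ) = λ^9e^(−55.6λ), i.e. Gamma(10, 55.6).
Mode = (a−1)/b = 9/55.6 ≈ 0.1619.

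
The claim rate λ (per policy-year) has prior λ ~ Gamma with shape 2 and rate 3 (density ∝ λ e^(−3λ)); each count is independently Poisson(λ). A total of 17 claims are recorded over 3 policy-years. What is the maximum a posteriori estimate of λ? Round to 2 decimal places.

Σxᵢ = 17, n = 3.
Posterior ∝ λe^(−3λ) · λ^17e^(−3λ) = λ^18e^(−6λ), i.e. Gamma(shape=19, rate=6).
The mode of a Gamma(a, b) with a ≥ 1 (shape–rate) is (a−1)/b = 18/6 ≈ 3.00.

λ̂_MAP = 3.00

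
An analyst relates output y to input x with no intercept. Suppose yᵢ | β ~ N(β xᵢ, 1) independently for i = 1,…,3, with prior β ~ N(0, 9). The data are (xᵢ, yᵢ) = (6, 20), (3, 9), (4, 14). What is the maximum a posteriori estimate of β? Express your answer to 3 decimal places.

β̂_MAP = 3.322

log p(β | y) = −Σ(yᵢ − βxᵢ)²/(2·1) − β²/(2·9) + const.
Setting the derivative to zero: Σxᵢ(yᵢ − βxᵢ)/1 − β/9 = 0, so β = Σxᵢyᵢ / (Σxᵢ² + σ²/τ²).
Σxᵢyᵢ = 6·20 + 3·9 + 4·14 = 203; Σxᵢ² = 61; σ²/τ² = 1/9.
β̂_MAP = 203 / (61 + 1/9) = 203/(550/9) = 1827/550 ≈ 3.322.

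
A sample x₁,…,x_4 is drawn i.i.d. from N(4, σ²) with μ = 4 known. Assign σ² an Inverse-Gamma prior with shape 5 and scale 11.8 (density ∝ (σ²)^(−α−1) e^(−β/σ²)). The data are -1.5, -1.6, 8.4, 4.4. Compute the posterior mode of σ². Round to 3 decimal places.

Sum of squared deviations about the known mean: SS = (-1.5−4)² + (-1.6−4)² + (8.4−4)² + (4.4−4)² = 81.13.
The Normal likelihood contributes (σ²)^(−n/2) exp(−SS/(2σ²)), so the posterior is Inverse-Gamma(α + n/2, β + SS/2) = Inverse-Gamma(7, 52.365).
The mode of Inverse-Gamma(a, b) is b/(a+1) = 52.365/8 ≈ 6.546.

σ̂²_MAP = 6.546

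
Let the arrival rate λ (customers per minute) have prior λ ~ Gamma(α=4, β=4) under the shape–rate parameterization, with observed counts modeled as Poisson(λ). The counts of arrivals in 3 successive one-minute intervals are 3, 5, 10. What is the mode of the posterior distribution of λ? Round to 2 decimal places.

λ̂_MAP = 3.00

Σxᵢ = 3+5+10 = 18, with n = 3.
Posterior ∝ λ^3e^(−4λ) · λ^18e^(−3λ) = λ^21e^(−7λ), i.e. Gamma(shape=22, rate=7).
The mode of a Gamma(a, b) with a ≥ 1 (shape–rate) is (a−1)/b = 21/7 ≈ 3.00.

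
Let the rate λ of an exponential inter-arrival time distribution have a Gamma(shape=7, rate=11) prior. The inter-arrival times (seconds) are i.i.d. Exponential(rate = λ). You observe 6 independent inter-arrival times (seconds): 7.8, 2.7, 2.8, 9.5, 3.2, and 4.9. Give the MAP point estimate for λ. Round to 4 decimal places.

λ̂_MAP = 0.2864

The Exponential(rate=λ) likelihood is ∝ λ^n e^(−λΣtᵢ). Here n = 6 and Σtᵢ = 7.8 + 2.7 + 2.8 + 9.5 + 3.2 + 4.9 = 30.9.
Posterior ∝ λ^6e^(−11λ) · λ^6e^(−30.9λ) = λ^12e^(−41.9λ), i.e. Gamma(13, 41.9).
Mode = (a−1)/b = 12/41.9 ≈ 0.2864.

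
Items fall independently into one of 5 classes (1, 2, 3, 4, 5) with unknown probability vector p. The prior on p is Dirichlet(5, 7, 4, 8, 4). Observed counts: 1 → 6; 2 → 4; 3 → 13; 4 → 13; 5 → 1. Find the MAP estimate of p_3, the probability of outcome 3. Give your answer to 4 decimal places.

The posterior is Dirichlet(αᵢ + nᵢ) = Dirichlet(11, 11, 17, 21, 5).
For a Dirichlet(a₁,…,a_K) with all aᵢ > 1, the mode has j-th component (aⱼ − 1)/(Σaᵢ − K).
Here Σaᵢ = 65 and K = 5, so p_3 = (17 − 1)/(65 − 5) = 16/60 ≈ 0.2667.

MAP estimate: 0.2667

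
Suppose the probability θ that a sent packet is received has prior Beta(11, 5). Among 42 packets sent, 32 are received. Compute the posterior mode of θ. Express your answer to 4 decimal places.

θ̂_MAP = 0.7500

Prior: Beta(11, 5).
Data: 32 successes in 42 trials. The binomial likelihood contributes θ^32(1−θ)^10, so the posterior is Beta(11+32, 5+10) = Beta(43, 15).
For Beta(a, b) with a, b > 1 the mode is (a−1)/(a+b−2) = 42/56 ≈ 0.7500.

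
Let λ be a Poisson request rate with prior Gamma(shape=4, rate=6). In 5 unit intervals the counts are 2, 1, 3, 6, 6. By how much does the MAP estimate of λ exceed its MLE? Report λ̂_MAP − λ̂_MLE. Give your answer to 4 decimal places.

Σxᵢ = 18. Posterior is Gamma(22, 11); MAP = (22−1)/11 = 21/11 ≈ 1.90909.
MLE = x̄ = 18/5 ≈ 3.60000.
Difference = 21/11 − 18/5 = -93/55 ≈ -1.6909.

MAP − MLE = -1.6909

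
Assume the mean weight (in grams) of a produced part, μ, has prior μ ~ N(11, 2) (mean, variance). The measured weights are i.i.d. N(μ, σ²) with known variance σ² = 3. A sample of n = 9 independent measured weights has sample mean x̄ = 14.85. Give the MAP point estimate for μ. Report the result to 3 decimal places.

μ̂_MAP = 14.300

n = 9, x̄ = 14.85.
For a Normal prior and Normal likelihood with known variance, the posterior is Normal; its mode equals its mean, the precision-weighted average.
Prior precision 1/σ₀² = 1/2 = 0.5; data precision n/σ² = 9/3 = 3.
μ̂ = (0.5·11 + 3·14.85) / (0.5 + 3) = 50.05/3.5 = 14.300.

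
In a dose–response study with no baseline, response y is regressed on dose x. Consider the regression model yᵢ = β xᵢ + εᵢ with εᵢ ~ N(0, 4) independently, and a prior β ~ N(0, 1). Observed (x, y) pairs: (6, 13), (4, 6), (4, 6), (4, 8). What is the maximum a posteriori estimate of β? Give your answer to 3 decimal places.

log p(β | y) = −Σ(yᵢ − βxᵢ)²/(2·4) − β²/(2·1) + const.
Setting the derivative to zero: Σxᵢ(yᵢ − βxᵢ)/4 − β/1 = 0, so β = Σxᵢyᵢ / (Σxᵢ² + σ²/τ²).
Σxᵢyᵢ = 6·13 + 4·6 + 4·6 + 4·8 = 158; Σxᵢ² = 84; σ²/τ² = 4.
β̂_MAP = 158 / (84 + 4) = 158/88 ≈ 1.795.

β̂_MAP = 1.795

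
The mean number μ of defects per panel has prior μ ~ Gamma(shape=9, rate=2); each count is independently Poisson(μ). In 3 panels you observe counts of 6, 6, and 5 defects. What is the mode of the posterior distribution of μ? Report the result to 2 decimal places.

μ̂_MAP = 5.00

Σxᵢ = 6+6+5 = 17, with n = 3.
Posterior ∝ μ^8e^(−2μ) · μ^17e^(−3μ) = μ^25e^(−5μ), i.e. Gamma(shape=26, rate=5).
The mode of a Gamma(a, b) with a ≥ 1 (shape–rate) is (a−1)/b = 25/5 ≈ 5.00.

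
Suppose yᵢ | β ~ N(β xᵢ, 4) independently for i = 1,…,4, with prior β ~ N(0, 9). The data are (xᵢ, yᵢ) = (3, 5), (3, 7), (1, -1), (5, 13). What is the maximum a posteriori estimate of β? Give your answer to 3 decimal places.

log p(β | y) = −Σ(yᵢ − βxᵢ)²/(2·4) − β²/(2·9) + const.
Setting the derivative to zero: Σxᵢ(yᵢ − βxᵢ)/4 − β/9 = 0, so β = Σxᵢyᵢ / (Σxᵢ² + σ²/τ²).
Σxᵢyᵢ = 3·5 + 3·7 + 1·(-1) + 5·13 = 100; Σxᵢ² = 44; σ²/τ² = 4/9.
β̂_MAP = 100 / (44 + 4/9) = 100/(400/9) = 9/4 ≈ 2.250.

β̂_MAP = 2.250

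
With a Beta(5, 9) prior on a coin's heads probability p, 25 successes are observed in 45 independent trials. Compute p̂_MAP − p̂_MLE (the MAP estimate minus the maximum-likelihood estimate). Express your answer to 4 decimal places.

Posterior is Beta(30, 29); MAP = (30−1)/(59−2) = 29/57 ≈ 0.50877.
MLE ignores the prior: p̂_MLE = k/n = 25/45 ≈ 0.55556.
Difference = 29/57 − 25/45 = -8/171 ≈ -0.0468.

MAP − MLE = -0.0468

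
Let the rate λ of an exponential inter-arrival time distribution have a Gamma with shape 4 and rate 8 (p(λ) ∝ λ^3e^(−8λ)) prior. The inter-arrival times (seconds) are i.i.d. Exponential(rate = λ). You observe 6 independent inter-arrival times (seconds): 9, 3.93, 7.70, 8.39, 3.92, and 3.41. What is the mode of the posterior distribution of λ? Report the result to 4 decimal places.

λ̂_MAP = 0.2029

The Exponential(rate=λ) likelihood is ∝ λ^n e^(−λΣtᵢ). Here n = 6 and Σtᵢ = 9 + 3.93 + 7.70 + 8.39 + 3.92 + 3.41 = 36.35.
Posterior ∝ λ^3e^(−8λ) · λ^6e^(−36.35λ) = λ^9e^(−44.35λ), i.e. Gamma(10, 44.35).
Mode = (a−1)/b = 9/44.35 ≈ 0.2029.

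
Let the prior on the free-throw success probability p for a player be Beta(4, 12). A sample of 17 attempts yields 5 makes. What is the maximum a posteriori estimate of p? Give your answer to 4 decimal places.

Prior: Beta(4, 12).
Data: 5 successes in 17 trials. The binomial likelihood contributes p^5(1−p)^12, so the posterior is Beta(4+5, 12+12) = Beta(9, 24).
For Beta(a, b) with a, b > 1 the mode is (a−1)/(a+b−2) = 8/31 ≈ 0.2581.

p̂_MAP = 0.2581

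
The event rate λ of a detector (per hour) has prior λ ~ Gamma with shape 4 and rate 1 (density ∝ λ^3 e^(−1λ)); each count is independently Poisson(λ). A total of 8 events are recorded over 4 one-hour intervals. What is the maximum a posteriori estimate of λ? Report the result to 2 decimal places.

λ̂_MAP = 2.20

Σxᵢ = 8, n = 4.
Posterior ∝ λ^3e^(−1λ) · λ^8e^(−4λ) = λ^11e^(−5λ), i.e. Gamma(shape=12, rate=5).
The mode of a Gamma(a, b) with a ≥ 1 (shape–rate) is (a−1)/b = 11/5 ≈ 2.20.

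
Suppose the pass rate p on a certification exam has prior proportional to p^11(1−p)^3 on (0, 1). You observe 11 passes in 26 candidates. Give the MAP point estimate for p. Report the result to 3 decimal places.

The prior density ∝ p^11(1−p)^3 is the kernel of Beta(12, 4).
Data: 11 successes in 26 trials. The binomial likelihood contributes p^11(1−p)^15, so the posterior is Beta(12+11, 4+15) = Beta(23, 19).
For Beta(a, b) with a, b > 1 the mode is (a−1)/(a+b−2) = 22/40 ≈ 0.550.

p̂_MAP = 0.550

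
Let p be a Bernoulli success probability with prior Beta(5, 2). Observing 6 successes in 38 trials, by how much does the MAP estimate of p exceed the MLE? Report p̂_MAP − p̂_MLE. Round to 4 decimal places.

MAP − MLE = 0.0747

Posterior is Beta(11, 34); MAP = (11−1)/(45−2) = 10/43 ≈ 0.23256.
MLE ignores the prior: p̂_MLE = k/n = 6/38 ≈ 0.15789.
Difference = 10/43 − 6/38 = 61/817 ≈ 0.0747.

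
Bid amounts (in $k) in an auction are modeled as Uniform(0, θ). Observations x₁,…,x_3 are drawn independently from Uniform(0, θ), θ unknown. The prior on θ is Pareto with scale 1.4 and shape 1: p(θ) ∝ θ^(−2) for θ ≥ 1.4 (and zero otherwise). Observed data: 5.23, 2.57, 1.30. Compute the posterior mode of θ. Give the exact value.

The Uniform(0, θ) likelihood is θ^(−n) for θ ≥ max(xᵢ), zero otherwise. Here max(xᵢ) = 5.23.
Posterior ∝ θ^(−2) · θ^(−3) = θ^(−5) on θ ≥ max(1.4, 5.23) = 5.23.
This density is strictly decreasing in θ, so the posterior mode lies at the lower boundary of the support.

θ̂_MAP = 5.23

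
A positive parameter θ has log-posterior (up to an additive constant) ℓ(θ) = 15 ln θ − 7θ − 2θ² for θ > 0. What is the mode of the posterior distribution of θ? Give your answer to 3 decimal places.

θ̂_MAP = 1.250

ℓ'(θ) = 15/θ − 7 − 4θ. Setting this to zero and multiplying by θ: 4θ² + 7θ − 15 = 0.
θ = (−7 + √(7² + 4·4·15)) / (2·4) = (−7 + √289) / 8 = (−7 + 17)/8 = 5/4.
ℓ''(θ) = −15/θ² − 4 < 0, confirming a maximum.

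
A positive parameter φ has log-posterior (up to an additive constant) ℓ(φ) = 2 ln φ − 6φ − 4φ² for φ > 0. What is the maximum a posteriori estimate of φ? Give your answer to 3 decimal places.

ℓ'(φ) = 2/φ − 6 − 8φ. Setting this to zero and multiplying by φ: 8φ² + 6φ − 2 = 0.
φ = (−6 + √(6² + 4·8·2)) / (2·8) = (−6 + √100) / 16 = (−6 + 10)/16 = 1/4.
ℓ''(φ) = −2/φ² − 8 < 0, confirming a maximum.

φ̂_MAP = 0.250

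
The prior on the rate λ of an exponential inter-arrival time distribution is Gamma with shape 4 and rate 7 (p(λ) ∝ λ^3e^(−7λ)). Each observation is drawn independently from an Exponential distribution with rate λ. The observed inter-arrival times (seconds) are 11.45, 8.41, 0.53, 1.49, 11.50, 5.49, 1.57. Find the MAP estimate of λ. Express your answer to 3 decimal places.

λ̂_MAP = 0.211

The Exponential(rate=λ) likelihood is ∝ λ^n e^(−λΣtᵢ). Here n = 7 and Σtᵢ = 11.45 + 8.41 + 0.53 + 1.49 + 11.50 + 5.49 + 1.57 = 40.44.
Posterior ∝ λ^3e^(−7λ) · λ^7e^(−40.44λ) = λ^10e^(−47.44λ), i.e. Gamma(11, 47.44).
Mode = (a−1)/b = 10/47.44 ≈ 0.211.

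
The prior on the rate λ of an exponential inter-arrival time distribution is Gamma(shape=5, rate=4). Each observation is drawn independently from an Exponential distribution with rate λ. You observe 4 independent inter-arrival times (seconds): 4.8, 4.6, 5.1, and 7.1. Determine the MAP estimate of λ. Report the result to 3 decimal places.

λ̂_MAP = 0.313

The Exponential(rate=λ) likelihood is ∝ λ^n e^(−λΣtᵢ). Here n = 4 and Σtᵢ = 4.8 + 4.6 + 5.1 + 7.1 = 21.6.
Posterior ∝ λ^4e^(−4λ) · λ^4e^(−21.6λ) = λ^8e^(−25.6λ), i.e. Gamma(9, 25.6).
Mode = (a−1)/b = 8/25.6 ≈ 0.313.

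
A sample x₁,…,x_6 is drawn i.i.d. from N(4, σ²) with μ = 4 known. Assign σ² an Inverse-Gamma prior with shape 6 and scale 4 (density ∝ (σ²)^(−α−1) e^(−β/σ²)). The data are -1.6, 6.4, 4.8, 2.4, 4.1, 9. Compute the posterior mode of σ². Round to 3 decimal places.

Sum of squared deviations about the known mean: SS = (-1.6−4)² + (6.4−4)² + (4.8−4)² + (2.4−4)² + (4.1−4)² + (9−4)² = 65.33.
The Normal likelihood contributes (σ²)^(−n/2) exp(−SS/(2σ²)), so the posterior is Inverse-Gamma(α + n/2, β + SS/2) = Inverse-Gamma(9, 36.665).
The mode of Inverse-Gamma(a, b) is b/(a+1) = 36.665/10 ≈ 3.667.

σ̂²_MAP = 3.667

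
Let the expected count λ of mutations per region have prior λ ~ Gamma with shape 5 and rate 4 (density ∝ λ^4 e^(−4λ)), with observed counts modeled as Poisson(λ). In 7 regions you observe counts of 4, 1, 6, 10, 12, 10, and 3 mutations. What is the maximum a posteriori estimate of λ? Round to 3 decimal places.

λ̂_MAP = 4.545

Σxᵢ = 4+1+6+10+12+10+3 = 46, with n = 7.
Posterior ∝ λ^4e^(−4λ) · λ^46e^(−7λ) = λ^50e^(−11λ), i.e. Gamma(shape=51, rate=11).
The mode of a Gamma(a, b) with a ≥ 1 (shape–rate) is (a−1)/b = 50/11 ≈ 4.545.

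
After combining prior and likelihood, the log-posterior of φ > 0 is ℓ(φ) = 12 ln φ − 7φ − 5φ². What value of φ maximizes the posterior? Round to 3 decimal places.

ℓ'(φ) = 12/φ − 7 − 10φ. Setting this to zero and multiplying by φ: 10φ² + 7φ − 12 = 0.
φ = (−7 + √(7² + 4·10·12)) / (2·10) = (−7 + √529) / 20 = (−7 + 23)/20 = 4/5.
ℓ''(φ) = −12/φ² − 10 < 0, confirming a maximum.

φ̂_MAP = 0.800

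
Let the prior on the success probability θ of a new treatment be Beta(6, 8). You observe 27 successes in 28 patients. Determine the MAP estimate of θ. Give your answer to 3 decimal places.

Prior: Beta(6, 8).
Data: 27 successes in 28 trials. The binomial likelihood contributes θ^27(1−θ)^1, so the posterior is Beta(6+27, 8+1) = Beta(33, 9).
For Beta(a, b) with a, b > 1 the mode is (a−1)/(a+b−2) = 32/40 ≈ 0.800.

θ̂_MAP = 0.800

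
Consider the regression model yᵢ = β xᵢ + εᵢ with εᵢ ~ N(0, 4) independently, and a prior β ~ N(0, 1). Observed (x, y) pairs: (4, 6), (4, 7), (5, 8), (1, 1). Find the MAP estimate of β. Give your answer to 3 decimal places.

β̂_MAP = 1.500

log p(β | y) = −Σ(yᵢ − βxᵢ)²/(2·4) − β²/(2·1) + const.
Setting the derivative to zero: Σxᵢ(yᵢ − βxᵢ)/4 − β/1 = 0, so β = Σxᵢyᵢ / (Σxᵢ² + σ²/τ²).
Σxᵢyᵢ = 4·6 + 4·7 + 5·8 + 1·1 = 93; Σxᵢ² = 58; σ²/τ² = 4.
β̂_MAP = 93 / (58 + 4) = 93/62 ≈ 1.500.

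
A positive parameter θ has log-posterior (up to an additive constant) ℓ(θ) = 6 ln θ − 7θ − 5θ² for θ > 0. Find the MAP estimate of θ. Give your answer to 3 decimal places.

ℓ'(θ) = 6/θ − 7 − 10θ. Setting this to zero and multiplying by θ: 10θ² + 7θ − 6 = 0.
θ = (−7 + √(7² + 4·10·6)) / (2·10) = (−7 + √289) / 20 = (−7 + 17)/20 = 1/2.
ℓ''(θ) = −6/θ² − 10 < 0, confirming a maximum.

θ̂_MAP = 0.500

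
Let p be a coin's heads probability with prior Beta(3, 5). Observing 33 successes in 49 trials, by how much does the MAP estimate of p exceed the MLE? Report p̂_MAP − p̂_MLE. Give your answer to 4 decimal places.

Posterior is Beta(36, 21); MAP = (36−1)/(57−2) = 35/55 ≈ 0.63636.
MLE ignores the prior: p̂_MLE = k/n = 33/49 ≈ 0.67347.
Difference = 35/55 − 33/49 = -20/539 ≈ -0.0371.

MAP − MLE = -0.0371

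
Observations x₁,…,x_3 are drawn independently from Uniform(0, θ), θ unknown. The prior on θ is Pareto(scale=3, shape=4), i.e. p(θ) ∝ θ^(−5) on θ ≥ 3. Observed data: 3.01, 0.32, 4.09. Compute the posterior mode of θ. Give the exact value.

The Uniform(0, θ) likelihood is θ^(−n) for θ ≥ max(xᵢ), zero otherwise. Here max(xᵢ) = 4.09.
Posterior ∝ θ^(−5) · θ^(−3) = θ^(−8) on θ ≥ max(3, 4.09) = 4.09.
This density is strictly decreasing in θ, so the posterior mode lies at the lower boundary of the support.

θ̂_MAP = 4.09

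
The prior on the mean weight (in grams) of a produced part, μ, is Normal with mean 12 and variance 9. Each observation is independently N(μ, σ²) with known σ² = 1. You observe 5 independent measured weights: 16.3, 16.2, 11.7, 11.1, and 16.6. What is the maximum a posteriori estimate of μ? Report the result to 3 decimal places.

μ̂_MAP = 14.328

n = 5; x̄ = (16.3 + 16.2 + 11.7 + 11.1 + 16.6)/5 = 71.9/5 = 14.38.
For a Normal prior and Normal likelihood with known variance, the posterior is Normal; its mode equals its mean, the precision-weighted average.
Prior precision 1/σ₀² = 1/9; data precision n/σ² = 5/1 = 5.
μ̂ = ((1/9)·12 + 5·14.38) / (1/9 + 5) = (2197/30)/(46/9) = 6591/460 ≈ 14.328.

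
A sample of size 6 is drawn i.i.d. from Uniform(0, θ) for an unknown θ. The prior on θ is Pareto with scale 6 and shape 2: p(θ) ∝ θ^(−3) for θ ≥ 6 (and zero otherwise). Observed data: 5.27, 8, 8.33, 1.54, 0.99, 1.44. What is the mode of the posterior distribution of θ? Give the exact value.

θ̂_MAP = 8.33

The Uniform(0, θ) likelihood is θ^(−n) for θ ≥ max(xᵢ), zero otherwise. Here max(xᵢ) = 8.33.
Posterior ∝ θ^(−3) · θ^(−6) = θ^(−9) on θ ≥ max(6, 8.33) = 8.33.
This density is strictly decreasing in θ, so the posterior mode lies at the lower boundary of the support.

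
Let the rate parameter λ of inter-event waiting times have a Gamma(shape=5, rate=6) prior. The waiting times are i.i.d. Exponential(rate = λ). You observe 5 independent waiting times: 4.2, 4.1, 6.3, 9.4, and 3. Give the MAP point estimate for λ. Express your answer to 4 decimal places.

λ̂_MAP = 0.2727

The Exponential(rate=λ) likelihood is ∝ λ^n e^(−λΣtᵢ). Here n = 5 and Σtᵢ = 4.2 + 4.1 + 6.3 + 9.4 + 3 = 27.
Posterior ∝ λ^4e^(−6λ) · λ^5e^(−27λ) = λ^9e^(−33λ), i.e. Gamma(10, 33).
Mode = (a−1)/b = 9/33 ≈ 0.2727.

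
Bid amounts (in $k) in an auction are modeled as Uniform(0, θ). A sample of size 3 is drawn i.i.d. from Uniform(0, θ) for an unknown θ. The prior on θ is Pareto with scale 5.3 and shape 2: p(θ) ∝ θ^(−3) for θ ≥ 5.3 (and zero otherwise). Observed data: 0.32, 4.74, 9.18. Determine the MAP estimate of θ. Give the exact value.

θ̂_MAP = 9.18

The Uniform(0, θ) likelihood is θ^(−n) for θ ≥ max(xᵢ), zero otherwise. Here max(xᵢ) = 9.18.
Posterior ∝ θ^(−3) · θ^(−3) = θ^(−6) on θ ≥ max(5.3, 9.18) = 9.18.
This density is strictly decreasing in θ, so the posterior mode lies at the lower boundary of the support.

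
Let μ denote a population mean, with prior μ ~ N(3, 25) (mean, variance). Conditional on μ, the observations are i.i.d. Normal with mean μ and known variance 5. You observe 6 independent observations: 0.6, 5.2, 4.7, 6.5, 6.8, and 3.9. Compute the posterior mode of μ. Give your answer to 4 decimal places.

μ̂_MAP = 4.5645

n = 6; x̄ = (0.6 + 5.2 + 4.7 + 6.5 + 6.8 + 3.9)/6 = 27.7/6 = 277/60 ≈ 4.6167.
For a Normal prior and Normal likelihood with known variance, the posterior is Normal; its mode equals its mean, the precision-weighted average.
Prior precision 1/σ₀² = 1/25 = 0.04; data precision n/σ² = 6/5 = 1.2.
μ̂ = (0.04·3 + 1.2·(277/60)) / (0.04 + 1.2) = 5.66/1.24 = 283/62 ≈ 4.5645.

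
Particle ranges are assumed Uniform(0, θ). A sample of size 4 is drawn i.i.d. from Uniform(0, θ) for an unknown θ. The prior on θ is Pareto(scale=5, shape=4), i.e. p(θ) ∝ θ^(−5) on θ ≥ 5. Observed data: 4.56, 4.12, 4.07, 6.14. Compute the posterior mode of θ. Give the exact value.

θ̂_MAP = 6.14

The Uniform(0, θ) likelihood is θ^(−n) for θ ≥ max(xᵢ), zero otherwise. Here max(xᵢ) = 6.14.
Posterior ∝ θ^(−5) · θ^(−4) = θ^(−9) on θ ≥ max(5, 6.14) = 6.14.
This density is strictly decreasing in θ, so the posterior mode lies at the lower boundary of the support.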